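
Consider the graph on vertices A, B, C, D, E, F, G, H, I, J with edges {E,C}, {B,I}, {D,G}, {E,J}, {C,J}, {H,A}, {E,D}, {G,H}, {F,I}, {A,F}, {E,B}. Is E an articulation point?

Yes

Deleting E raises the number of components from 1 to 2, so E is a cut vertex.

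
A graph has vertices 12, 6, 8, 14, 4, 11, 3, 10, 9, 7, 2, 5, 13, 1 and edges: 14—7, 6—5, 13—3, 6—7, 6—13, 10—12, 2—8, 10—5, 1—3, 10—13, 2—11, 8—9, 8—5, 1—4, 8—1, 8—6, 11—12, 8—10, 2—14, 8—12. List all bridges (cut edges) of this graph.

1-4, 8-9

The edges on the cycle 2-14-7-6-8-2 are not bridges since each lies on that cycle.
But removing 9—8 disconnects 9 from 8; removing 1—4 disconnects 1 from 4 — these are bridges.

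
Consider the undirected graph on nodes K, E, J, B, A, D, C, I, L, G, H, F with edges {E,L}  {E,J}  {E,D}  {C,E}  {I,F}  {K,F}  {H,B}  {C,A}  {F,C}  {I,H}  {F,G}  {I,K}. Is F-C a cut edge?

Removing F-C leaves no path between F and C: the component count goes from 1 to 2. So it is a bridge.

Yes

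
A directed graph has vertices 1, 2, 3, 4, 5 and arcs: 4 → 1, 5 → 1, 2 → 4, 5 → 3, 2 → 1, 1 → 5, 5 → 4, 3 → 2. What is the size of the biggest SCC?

{1, 2, 3, 4, 5} are all mutually reachable — one SCC of size 5.
The largest has 5 vertices.

5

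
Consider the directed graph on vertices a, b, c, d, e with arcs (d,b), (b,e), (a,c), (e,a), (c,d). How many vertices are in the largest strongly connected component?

{a, b, c, d, e} are all mutually reachable — one SCC of size 5.
The largest has 5 vertices.

5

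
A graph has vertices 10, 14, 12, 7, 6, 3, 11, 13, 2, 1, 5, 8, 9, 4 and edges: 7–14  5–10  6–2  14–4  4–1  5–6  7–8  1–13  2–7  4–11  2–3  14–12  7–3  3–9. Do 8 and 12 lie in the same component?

Yes

From 8 we can reach 1, 2, 3, 4, 5, 6, 7, 8, 9, 10, 11, 12, 13, 14, which includes 12.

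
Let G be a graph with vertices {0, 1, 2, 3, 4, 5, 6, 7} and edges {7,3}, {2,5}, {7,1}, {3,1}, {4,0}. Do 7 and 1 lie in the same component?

From 7 we can reach 1, 3, 7, which includes 1.

Yes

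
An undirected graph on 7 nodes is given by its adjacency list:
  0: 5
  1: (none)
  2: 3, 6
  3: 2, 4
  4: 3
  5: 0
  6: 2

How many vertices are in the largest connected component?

4

1 is isolated — a component by itself.
Starting from 0 we can reach 0, 5. That is one component of size 2.
Starting from 2 we can reach 2, 3, 4, 6. That is one component of size 4.
The largest has 4 vertices.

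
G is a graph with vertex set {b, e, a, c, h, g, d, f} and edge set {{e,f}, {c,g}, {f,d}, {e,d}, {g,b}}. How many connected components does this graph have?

4

a is isolated — a component by itself.
h is isolated — a component by itself.
Starting from d we can reach d, e, f. That is one component of size 3.
Starting from b we can reach b, c, g. That is one component of size 3.
Total: 4 components.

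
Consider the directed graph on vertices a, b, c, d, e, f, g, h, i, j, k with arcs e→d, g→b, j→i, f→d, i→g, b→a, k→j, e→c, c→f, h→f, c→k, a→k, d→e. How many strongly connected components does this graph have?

3

{a, b, g, i, j, k} are all mutually reachable — one SCC of size 6.
{c, d, e, f} are all mutually reachable — one SCC of size 4.
{h} is an SCC by itself.
That gives 3 strongly connected components.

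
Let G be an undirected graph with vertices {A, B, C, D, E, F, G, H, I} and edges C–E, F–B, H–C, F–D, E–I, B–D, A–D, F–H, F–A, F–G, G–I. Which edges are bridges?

The edges on the cycle F-A-D-F are not bridges since each lies on that cycle.
Every edge lies on some cycle, so there are no bridges.

none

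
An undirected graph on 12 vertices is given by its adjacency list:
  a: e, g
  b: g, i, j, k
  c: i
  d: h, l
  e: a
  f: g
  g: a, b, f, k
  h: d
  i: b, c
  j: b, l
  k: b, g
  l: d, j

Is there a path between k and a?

Yes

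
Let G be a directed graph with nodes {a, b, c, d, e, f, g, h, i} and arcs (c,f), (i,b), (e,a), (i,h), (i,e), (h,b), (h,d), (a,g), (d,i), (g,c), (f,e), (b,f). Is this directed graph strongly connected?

There is no directed path from e to h, so the graph is not strongly connected.

No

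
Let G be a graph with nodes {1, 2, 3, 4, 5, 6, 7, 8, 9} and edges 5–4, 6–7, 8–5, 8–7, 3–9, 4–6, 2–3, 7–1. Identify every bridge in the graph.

1-7, 2-3, 3-9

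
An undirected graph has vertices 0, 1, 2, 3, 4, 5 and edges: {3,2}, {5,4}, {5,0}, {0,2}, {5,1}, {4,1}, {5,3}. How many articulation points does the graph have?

Removing 5 increases the component count from 1 to 2, so 5 is a cut vertex.
By contrast removing 0 leaves 1 component; it is not a cut vertex. No other vertex is a cut vertex either.

1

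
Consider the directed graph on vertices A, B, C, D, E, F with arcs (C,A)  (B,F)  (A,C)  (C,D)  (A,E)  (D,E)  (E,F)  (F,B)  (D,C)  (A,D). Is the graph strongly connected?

No

There is no directed path from B to D, so the graph is not strongly connected.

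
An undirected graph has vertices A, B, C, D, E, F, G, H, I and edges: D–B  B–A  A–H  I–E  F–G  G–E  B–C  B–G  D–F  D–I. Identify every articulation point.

A, B

Removing A increases the component count from 1 to 2, so A is a cut vertex.
Removing B increases the component count from 1 to 3, so B is a cut vertex.
By contrast removing I leaves 1 component; it is not a cut vertex. No other vertex is a cut vertex either.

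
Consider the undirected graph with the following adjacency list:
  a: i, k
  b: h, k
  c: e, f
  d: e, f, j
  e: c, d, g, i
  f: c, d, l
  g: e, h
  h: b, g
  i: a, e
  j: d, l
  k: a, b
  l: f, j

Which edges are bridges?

The edges on the cycle e-c-f-l-j-d-e are not bridges since each lies on that cycle.
Every edge lies on some cycle, so there are no bridges.

none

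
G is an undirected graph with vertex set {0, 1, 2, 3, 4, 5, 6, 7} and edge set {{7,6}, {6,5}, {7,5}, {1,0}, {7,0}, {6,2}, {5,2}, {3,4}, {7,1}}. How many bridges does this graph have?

1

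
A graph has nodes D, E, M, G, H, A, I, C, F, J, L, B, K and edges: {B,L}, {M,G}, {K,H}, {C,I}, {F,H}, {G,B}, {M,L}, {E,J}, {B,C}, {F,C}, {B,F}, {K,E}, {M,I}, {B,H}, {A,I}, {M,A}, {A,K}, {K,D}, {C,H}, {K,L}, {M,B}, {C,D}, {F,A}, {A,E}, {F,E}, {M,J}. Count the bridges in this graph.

The edges on the cycle F-A-K-D-C-F are not bridges since each lies on that cycle.
Every edge lies on some cycle, so there are no bridges.

0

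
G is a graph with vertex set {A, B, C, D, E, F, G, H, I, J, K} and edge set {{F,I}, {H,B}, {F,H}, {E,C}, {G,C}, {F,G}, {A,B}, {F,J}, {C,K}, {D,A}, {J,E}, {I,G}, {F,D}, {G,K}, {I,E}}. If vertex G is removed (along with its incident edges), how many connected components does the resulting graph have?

1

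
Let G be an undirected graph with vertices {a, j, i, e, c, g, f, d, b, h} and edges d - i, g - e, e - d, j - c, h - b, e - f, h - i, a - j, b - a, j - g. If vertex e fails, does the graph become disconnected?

Deleting e raises the number of components from 1 to 2, so e is a cut vertex.

Yes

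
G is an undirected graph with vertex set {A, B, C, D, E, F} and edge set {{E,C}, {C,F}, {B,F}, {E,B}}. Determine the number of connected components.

3

D is isolated — a component by itself.
A is isolated — a component by itself.
Starting from B we can reach B, C, E, F. That is one component of size 4.
Total: 3 components.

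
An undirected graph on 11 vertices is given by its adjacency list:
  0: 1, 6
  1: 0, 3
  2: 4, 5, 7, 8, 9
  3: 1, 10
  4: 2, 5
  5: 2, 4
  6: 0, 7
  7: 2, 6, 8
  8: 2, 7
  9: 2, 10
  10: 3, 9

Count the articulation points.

Removing 2 increases the component count from 1 to 2, so 2 is a cut vertex.
By contrast removing 8 leaves 1 component; it is not a cut vertex. No other vertex is a cut vertex either.

1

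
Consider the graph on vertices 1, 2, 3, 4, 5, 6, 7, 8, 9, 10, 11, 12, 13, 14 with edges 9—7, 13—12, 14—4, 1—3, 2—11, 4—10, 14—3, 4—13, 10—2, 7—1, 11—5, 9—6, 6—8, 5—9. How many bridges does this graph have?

The edges on the cycle 14-4-10-2-11-5-9-7-1-3-14 are not bridges since each lies on that cycle.
But removing 6—8 disconnects 6 from 8; removing 13—12 disconnects 13 from 12; removing 4—13 disconnects 4 from 13; removing 6—9 disconnects 6 from 9 — these are bridges.
That makes 4 bridges.

4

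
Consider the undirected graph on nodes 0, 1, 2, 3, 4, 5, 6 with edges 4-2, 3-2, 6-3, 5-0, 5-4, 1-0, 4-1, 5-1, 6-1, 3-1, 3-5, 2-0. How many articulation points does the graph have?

0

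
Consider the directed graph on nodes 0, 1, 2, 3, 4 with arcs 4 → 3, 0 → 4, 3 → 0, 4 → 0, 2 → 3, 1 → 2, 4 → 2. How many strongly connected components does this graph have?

2

{0, 2, 3, 4} are all mutually reachable — one SCC of size 4.
{1} is an SCC by itself.
That gives 2 strongly connected components.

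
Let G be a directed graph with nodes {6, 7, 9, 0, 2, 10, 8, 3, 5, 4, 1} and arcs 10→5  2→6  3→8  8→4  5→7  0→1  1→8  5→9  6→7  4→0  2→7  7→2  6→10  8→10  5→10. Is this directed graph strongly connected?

No

There is no directed path from 8 to 3, so the graph is not strongly connected.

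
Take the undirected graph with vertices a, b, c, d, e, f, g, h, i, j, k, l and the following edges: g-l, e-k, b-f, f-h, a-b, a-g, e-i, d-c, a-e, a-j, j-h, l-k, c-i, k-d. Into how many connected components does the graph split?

Starting from a we can reach a, b, c, d, e, f, g, h, i, j, k, l. That is one component of size 12.
Total: 1 component.

1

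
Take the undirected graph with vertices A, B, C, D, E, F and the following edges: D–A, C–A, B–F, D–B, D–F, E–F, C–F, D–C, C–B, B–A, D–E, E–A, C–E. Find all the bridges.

none

The edges on the cycle C-E-A-C are not bridges since each lies on that cycle.
Every edge lies on some cycle, so there are no bridges.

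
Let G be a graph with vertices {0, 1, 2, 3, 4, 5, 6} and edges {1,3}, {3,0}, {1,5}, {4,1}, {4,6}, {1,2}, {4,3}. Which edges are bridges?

The edges on the cycle 4-1-3-4 are not bridges since each lies on that cycle.
But removing 1 - 5 disconnects 1 from 5; removing 1 - 2 disconnects 1 from 2; removing 4 - 6 disconnects 4 from 6; removing 3 - 0 disconnects 3 from 0 — these are bridges.

0-3, 1-2, 1-5, 4-6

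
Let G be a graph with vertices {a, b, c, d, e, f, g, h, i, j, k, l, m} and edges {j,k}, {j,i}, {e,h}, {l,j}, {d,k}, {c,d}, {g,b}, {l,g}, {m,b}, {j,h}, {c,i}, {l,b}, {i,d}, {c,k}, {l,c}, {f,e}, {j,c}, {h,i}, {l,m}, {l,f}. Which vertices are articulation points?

l

Removing l increases the component count from 2 to 3, so l is a cut vertex.
By contrast removing e leaves 2 components; it is not a cut vertex. No other vertex is a cut vertex either.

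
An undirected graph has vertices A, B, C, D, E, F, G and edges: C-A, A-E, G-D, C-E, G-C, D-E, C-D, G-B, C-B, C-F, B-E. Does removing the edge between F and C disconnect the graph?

Yes

Removing F-C leaves no path between F and C: the component count goes from 1 to 2. So it is a bridge.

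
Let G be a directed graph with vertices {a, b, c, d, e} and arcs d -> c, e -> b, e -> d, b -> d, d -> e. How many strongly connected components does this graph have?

{b, d, e} are all mutually reachable — one SCC of size 3.
{a} is an SCC by itself.
{c} is an SCC by itself.
That gives 3 strongly connected components.

3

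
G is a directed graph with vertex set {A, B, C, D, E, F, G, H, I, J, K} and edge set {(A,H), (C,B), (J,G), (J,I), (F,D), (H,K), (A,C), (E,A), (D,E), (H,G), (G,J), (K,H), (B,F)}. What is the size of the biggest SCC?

6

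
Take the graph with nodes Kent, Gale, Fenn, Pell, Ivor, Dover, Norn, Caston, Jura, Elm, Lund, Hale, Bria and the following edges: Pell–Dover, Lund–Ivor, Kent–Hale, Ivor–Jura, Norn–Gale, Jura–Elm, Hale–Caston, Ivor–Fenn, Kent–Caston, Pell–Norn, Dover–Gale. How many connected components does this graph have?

4

Bria is isolated — a component by itself.
Starting from Hale we can reach Hale, Kent, Caston. That is one component of size 3.
Starting from Gale we can reach Gale, Norn, Pell, Dover. That is one component of size 4.
Starting from Elm we can reach Elm, Fenn, Ivor, Jura, Lund. That is one component of size 5.
Total: 4 components.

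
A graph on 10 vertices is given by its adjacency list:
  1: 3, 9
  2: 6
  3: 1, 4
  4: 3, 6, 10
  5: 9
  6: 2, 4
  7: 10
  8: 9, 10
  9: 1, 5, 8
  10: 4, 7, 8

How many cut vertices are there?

4

Removing 4 increases the component count from 1 to 2, so 4 is a cut vertex.
Removing 6 increases the component count from 1 to 2, so 6 is a cut vertex.
Removing 9 increases the component count from 1 to 2, so 9 is a cut vertex.
Likewise 10 is a cut vertex.
By contrast removing 1 leaves 1 component; it is not a cut vertex. No other vertex is a cut vertex either.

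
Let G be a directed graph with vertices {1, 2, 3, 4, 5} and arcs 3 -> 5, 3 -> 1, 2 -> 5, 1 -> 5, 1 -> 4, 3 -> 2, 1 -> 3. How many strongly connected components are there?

4

{1, 3} are all mutually reachable — one SCC of size 2.
{5} is an SCC by itself.
{2} is an SCC by itself.
{4} is an SCC by itself.
That gives 4 strongly connected components.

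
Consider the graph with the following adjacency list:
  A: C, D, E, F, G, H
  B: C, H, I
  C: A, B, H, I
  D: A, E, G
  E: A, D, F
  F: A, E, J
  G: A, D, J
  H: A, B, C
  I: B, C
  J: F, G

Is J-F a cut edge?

No

After removing J-F, the path J-G-A-F still connects them, so the edge is not a bridge.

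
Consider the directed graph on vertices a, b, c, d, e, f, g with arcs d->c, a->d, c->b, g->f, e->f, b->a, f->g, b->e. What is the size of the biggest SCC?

4

{a, b, c, d} are all mutually reachable — one SCC of size 4.
{f, g} are all mutually reachable — one SCC of size 2.
{e} is an SCC by itself.
The largest has 4 vertices.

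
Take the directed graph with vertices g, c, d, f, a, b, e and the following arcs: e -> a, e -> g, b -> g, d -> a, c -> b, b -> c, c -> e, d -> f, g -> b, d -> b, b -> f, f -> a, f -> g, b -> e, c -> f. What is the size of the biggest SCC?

5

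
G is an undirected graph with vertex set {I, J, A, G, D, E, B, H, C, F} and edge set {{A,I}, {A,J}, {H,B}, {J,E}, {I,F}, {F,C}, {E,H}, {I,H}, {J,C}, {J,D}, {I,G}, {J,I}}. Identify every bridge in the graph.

The edges on the cycle J-E-H-I-J are not bridges since each lies on that cycle.
But removing H - B disconnects H from B; removing D - J disconnects D from J; removing I - G disconnects I from G — these are bridges.

B-H, D-J, G-I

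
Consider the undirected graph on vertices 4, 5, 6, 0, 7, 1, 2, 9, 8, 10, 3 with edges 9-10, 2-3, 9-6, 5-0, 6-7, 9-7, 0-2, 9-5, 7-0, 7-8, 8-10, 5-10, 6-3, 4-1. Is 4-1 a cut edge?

Yes

Removing 4-1 leaves no path between 4 and 1: the component count goes from 2 to 3. So it is a bridge.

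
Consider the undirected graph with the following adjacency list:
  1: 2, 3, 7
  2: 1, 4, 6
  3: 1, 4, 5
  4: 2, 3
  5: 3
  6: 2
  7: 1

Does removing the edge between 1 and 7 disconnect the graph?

Removing 1-7 leaves no path between 1 and 7: the component count goes from 1 to 2. So it is a bridge.

Yes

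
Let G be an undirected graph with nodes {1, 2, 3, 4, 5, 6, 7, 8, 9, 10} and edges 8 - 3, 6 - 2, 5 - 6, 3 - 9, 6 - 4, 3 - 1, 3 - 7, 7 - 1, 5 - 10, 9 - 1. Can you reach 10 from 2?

From 2 we can reach 2, 4, 5, 6, 10, which includes 10.

Yes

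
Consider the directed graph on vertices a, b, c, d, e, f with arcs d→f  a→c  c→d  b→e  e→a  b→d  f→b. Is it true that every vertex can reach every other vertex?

From f we can reach every vertex (a, b, c, d, e, f), and every vertex can reach f (a, b, c, d, e, f). So the whole graph is one strongly connected component.

Yes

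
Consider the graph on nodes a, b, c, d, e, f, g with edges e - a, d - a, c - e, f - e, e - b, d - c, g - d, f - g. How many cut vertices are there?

Removing e increases the component count from 1 to 2, so e is a cut vertex.
By contrast removing c leaves 1 component; it is not a cut vertex. No other vertex is a cut vertex either.

1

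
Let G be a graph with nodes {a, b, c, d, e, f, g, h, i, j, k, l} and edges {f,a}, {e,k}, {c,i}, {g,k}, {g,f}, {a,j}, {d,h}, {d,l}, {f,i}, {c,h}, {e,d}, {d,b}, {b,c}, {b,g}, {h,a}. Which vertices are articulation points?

a, d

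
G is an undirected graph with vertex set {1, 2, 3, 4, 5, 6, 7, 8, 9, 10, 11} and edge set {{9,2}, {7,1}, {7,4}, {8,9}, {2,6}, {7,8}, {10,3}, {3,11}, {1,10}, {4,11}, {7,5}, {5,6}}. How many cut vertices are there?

1

Removing 7 increases the component count from 1 to 2, so 7 is a cut vertex.
By contrast removing 2 leaves 1 component; it is not a cut vertex. No other vertex is a cut vertex either.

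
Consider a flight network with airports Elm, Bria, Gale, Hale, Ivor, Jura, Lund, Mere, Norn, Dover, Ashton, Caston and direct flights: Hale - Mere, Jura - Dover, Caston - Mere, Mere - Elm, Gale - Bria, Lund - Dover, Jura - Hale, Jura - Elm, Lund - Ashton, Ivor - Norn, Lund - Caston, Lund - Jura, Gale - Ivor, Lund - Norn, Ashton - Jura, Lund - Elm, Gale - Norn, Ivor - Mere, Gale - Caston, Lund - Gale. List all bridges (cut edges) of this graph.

Bria-Gale

The edges on the cycle Lund-Ashton-Jura-Dover-Lund are not bridges since each lies on that cycle.
But removing Bria - Gale disconnects Bria from Gale — this is a bridge.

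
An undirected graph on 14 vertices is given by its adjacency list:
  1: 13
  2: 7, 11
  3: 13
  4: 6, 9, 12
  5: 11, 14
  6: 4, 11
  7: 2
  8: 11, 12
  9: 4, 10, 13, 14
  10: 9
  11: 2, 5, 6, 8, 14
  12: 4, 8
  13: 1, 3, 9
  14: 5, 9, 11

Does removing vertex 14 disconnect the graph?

Deleting 14 leaves 1 component (was 1) (its neighbors 5, 9, 11 remain connected to each other), so 14 is not a cut vertex.

No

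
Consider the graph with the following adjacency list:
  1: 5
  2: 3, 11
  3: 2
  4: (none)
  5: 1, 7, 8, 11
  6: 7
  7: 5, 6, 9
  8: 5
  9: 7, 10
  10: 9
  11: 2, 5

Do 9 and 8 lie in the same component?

Yes

From 9 we can reach 1, 2, 3, 5, 6, 7, 8, 9, 10, 11, which includes 8.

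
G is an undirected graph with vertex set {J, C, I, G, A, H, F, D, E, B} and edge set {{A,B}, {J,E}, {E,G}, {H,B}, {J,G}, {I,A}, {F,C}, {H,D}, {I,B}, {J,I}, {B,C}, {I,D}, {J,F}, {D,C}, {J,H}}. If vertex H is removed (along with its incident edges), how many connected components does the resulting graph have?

1

With H gone, the remaining components are: {A, B, C, D, E, F, G, I, J}.
That is 1 component.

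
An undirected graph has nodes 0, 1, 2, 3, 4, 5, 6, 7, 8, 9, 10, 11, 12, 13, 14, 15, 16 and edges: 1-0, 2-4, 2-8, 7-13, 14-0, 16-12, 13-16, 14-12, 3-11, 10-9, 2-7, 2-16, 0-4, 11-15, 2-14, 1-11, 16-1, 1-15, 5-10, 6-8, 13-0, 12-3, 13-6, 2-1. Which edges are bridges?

10-5, 10-9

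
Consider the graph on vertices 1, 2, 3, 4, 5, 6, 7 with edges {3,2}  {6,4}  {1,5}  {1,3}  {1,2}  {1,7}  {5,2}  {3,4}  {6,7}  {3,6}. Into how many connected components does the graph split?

1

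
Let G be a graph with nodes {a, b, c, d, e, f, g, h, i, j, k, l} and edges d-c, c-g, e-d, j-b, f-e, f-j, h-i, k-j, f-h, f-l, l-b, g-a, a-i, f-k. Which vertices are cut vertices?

Removing f increases the component count from 1 to 2, so f is a cut vertex.
By contrast removing i leaves 1 component; it is not a cut vertex. No other vertex is a cut vertex either.

f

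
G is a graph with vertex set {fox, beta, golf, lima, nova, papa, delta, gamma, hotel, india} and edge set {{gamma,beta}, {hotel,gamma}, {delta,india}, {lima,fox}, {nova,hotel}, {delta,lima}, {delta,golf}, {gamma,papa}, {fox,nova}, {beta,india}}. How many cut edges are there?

2

The edges on the cycle delta-lima-fox-nova-hotel-gamma-beta-india-delta are not bridges since each lies on that cycle.
But removing papa–gamma disconnects papa from gamma; removing delta–golf disconnects delta from golf — these are bridges.
That makes 2 bridges.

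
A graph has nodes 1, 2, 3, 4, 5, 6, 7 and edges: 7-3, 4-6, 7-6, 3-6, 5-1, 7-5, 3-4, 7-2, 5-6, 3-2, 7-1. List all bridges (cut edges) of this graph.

none

The edges on the cycle 3-4-6-3 are not bridges since each lies on that cycle.
Every edge lies on some cycle, so there are no bridges.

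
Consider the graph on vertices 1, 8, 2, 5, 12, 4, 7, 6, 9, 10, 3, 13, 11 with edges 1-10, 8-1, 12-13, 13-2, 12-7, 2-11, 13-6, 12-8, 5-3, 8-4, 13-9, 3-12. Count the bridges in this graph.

12

removing 10-1 disconnects 10 from 1; removing 13-2 disconnects 13 from 2; removing 3-12 disconnects 3 from 12; removing 5-3 disconnects 5 from 3 — these are bridges.
In total 12 edges are bridges.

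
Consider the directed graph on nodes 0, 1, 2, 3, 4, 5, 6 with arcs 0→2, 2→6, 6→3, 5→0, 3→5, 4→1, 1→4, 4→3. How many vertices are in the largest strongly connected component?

{0, 2, 3, 5, 6} are all mutually reachable — one SCC of size 5.
{1, 4} are all mutually reachable — one SCC of size 2.
The largest has 5 vertices.

5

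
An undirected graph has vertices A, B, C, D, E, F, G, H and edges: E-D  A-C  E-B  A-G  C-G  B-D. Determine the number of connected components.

F is isolated — a component by itself.
H is isolated — a component by itself.
Starting from A we can reach A, C, G. That is one component of size 3.
Starting from B we can reach B, D, E. That is one component of size 3.
Total: 4 components.

4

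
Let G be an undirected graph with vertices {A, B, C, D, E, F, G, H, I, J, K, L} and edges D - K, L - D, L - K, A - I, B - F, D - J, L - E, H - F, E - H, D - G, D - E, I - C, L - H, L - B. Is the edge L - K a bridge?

After removing L - K, the path L-D-K still connects them, so the edge is not a bridge.

No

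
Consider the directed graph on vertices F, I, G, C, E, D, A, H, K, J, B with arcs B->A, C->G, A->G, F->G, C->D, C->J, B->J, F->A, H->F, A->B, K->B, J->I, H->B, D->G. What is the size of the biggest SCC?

{A, B} are all mutually reachable — one SCC of size 2.
{E} is an SCC by itself.
{J} is an SCC by itself.
{F} is an SCC by itself.
{I} is an SCC by itself.
(and 5 more singleton SCCs)
The largest has 2 vertices.

2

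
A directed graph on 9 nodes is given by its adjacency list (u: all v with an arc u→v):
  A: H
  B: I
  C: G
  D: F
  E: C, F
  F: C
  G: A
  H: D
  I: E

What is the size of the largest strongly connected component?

6

{A, C, D, F, G, H} are all mutually reachable — one SCC of size 6.
{B} is an SCC by itself.
{I} is an SCC by itself.
{E} is an SCC by itself.
The largest has 6 vertices.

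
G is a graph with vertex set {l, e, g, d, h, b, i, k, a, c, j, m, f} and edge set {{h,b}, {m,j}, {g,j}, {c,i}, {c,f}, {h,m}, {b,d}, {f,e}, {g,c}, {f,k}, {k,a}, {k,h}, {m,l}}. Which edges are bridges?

The edges on the cycle g-c-f-k-h-m-j-g are not bridges since each lies on that cycle.
But removing c - i disconnects c from i; removing a - k disconnects a from k; removing b - d disconnects b from d; removing e - f disconnects e from f — these are bridges.
In total 6 edges are bridges.

a-k, b-d, b-h, c-i, e-f, l-m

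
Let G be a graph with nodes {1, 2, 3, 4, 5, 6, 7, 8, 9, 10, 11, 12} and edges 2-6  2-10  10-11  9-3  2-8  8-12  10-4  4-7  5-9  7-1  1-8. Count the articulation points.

4

Removing 2 increases the component count from 2 to 3, so 2 is a cut vertex.
Removing 8 increases the component count from 2 to 3, so 8 is a cut vertex.
Removing 9 increases the component count from 2 to 3, so 9 is a cut vertex.
Likewise 10 is a cut vertex.
By contrast removing 1 leaves 2 components; it is not a cut vertex. No other vertex is a cut vertex either.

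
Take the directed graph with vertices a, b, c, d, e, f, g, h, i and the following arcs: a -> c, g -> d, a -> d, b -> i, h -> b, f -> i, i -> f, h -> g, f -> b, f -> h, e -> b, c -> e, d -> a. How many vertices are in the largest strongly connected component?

{a, b, c, d, e, f, g, h, i} are all mutually reachable — one SCC of size 9.
The largest has 9 vertices.

9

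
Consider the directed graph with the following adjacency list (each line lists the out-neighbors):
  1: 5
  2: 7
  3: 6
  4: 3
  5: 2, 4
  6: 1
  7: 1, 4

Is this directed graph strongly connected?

Yes

From 4 we can reach every vertex (1, 2, 3, 4, 5, 6, 7), and every vertex can reach 4 (1, 2, 3, 4, 5, 6, 7). So the whole graph is one strongly connected component.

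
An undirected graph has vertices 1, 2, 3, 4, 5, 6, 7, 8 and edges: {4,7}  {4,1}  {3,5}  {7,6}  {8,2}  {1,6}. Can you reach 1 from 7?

From 7 we can reach 1, 4, 6, 7, which includes 1.

Yes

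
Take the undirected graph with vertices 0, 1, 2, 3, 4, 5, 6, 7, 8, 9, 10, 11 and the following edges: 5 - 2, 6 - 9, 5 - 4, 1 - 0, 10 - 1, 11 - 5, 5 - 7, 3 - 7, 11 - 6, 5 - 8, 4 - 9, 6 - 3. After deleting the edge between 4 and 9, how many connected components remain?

2

4 and 9 are still connected via 4-5-11-6-9, so the component count stays at 2.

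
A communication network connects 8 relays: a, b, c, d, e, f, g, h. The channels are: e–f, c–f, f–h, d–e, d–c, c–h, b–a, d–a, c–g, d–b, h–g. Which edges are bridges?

The edges on the cycle d-b-a-d are not bridges since each lies on that cycle.
Every edge lies on some cycle, so there are no bridges.

none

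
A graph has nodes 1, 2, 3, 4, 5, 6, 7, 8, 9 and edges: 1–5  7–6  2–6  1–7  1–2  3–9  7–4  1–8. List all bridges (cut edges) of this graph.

1-5, 1-8, 3-9, 4-7

The edges on the cycle 1-2-6-7-1 are not bridges since each lies on that cycle.
But removing 7–4 disconnects 7 from 4; removing 1–8 disconnects 1 from 8; removing 9–3 disconnects 9 from 3; removing 5–1 disconnects 5 from 1 — these are bridges.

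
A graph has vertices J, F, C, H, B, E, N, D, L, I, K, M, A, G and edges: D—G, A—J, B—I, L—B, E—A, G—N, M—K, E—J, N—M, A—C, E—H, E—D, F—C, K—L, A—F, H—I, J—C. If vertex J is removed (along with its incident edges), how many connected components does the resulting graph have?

With J gone, the remaining components are: {A, B, C, D, E, F, G, H, I, K, L, M, N}.
That is 1 component.

1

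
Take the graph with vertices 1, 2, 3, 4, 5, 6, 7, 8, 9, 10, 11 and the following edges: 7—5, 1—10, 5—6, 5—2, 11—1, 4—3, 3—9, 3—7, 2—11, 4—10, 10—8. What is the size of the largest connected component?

Starting from 1 we can reach 1, 2, 3, 4, 5, 6, 7, 8, 9, 10, 11. That is one component of size 11.
The largest has 11 vertices.

11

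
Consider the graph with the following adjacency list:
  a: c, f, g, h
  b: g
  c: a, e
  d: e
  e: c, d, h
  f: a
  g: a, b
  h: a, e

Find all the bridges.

The edges on the cycle a-c-e-h-a are not bridges since each lies on that cycle.
But removing f-a disconnects f from a; removing g-a disconnects g from a; removing d-e disconnects d from e; removing b-g disconnects b from g — these are bridges.

a-f, a-g, b-g, d-e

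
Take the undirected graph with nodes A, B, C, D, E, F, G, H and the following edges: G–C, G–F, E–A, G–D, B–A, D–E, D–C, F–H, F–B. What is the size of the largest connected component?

Starting from A we can reach A, B, C, D, E, F, G, H. That is one component of size 8.
The largest has 8 vertices.

8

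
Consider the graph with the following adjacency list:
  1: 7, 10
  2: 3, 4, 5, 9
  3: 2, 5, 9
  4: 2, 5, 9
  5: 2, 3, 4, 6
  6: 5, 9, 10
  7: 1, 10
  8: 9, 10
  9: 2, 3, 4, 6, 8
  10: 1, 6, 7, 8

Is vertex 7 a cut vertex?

No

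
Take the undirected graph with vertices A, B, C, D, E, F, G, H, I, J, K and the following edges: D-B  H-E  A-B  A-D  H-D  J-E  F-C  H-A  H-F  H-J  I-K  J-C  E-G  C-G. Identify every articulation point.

Removing H increases the component count from 2 to 3, so H is a cut vertex.
By contrast removing J leaves 2 components; it is not a cut vertex. No other vertex is a cut vertex either.

H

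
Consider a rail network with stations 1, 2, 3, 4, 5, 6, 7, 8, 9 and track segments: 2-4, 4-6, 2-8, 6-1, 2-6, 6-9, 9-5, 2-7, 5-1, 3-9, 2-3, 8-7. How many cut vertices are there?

Removing 2 increases the component count from 1 to 2, so 2 is a cut vertex.
By contrast removing 5 leaves 1 component; it is not a cut vertex. No other vertex is a cut vertex either.

1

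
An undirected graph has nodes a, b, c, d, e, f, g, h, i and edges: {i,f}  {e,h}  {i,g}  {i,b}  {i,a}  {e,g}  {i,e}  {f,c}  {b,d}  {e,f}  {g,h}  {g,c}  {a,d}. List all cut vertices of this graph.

i

Removing i increases the component count from 1 to 2, so i is a cut vertex.
By contrast removing a leaves 1 component; it is not a cut vertex. No other vertex is a cut vertex either.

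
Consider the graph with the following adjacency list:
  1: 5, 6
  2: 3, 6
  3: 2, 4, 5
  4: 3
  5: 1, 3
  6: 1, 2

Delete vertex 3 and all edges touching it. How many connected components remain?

With 3 gone, the remaining components are: {4}; {1, 2, 5, 6}.
That is 2 components.

2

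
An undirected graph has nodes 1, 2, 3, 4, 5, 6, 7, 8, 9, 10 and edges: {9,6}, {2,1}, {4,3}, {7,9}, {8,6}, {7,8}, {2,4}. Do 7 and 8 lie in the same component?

Yes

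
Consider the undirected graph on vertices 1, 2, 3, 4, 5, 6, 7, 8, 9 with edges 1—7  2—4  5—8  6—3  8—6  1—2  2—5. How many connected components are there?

2

9 is isolated — a component by itself.
Starting from 1 we can reach 1, 2, 3, 4, 5, 6, 7, 8. That is one component of size 8.
Total: 2 components.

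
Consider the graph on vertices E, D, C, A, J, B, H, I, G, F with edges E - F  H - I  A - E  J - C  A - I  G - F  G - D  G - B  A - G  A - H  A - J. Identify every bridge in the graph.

The edges on the cycle A-G-F-E-A are not bridges since each lies on that cycle.
But removing A - J disconnects A from J; removing G - B disconnects G from B; removing C - J disconnects C from J; removing G - D disconnects G from D — these are bridges.

A-J, B-G, C-J, D-G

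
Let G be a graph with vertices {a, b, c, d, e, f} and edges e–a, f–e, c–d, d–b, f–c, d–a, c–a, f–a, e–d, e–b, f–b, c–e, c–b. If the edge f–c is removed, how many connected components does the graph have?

1

f and c are still connected via f-e-c, so the component count stays at 1.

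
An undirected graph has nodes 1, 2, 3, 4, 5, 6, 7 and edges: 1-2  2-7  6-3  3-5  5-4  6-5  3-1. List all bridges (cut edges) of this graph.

1-2, 1-3, 2-7, 4-5

The edges on the cycle 6-3-5-6 are not bridges since each lies on that cycle.
But removing 1-2 disconnects 1 from 2; removing 2-7 disconnects 2 from 7; removing 3-1 disconnects 3 from 1; removing 5-4 disconnects 5 from 4 — these are bridges.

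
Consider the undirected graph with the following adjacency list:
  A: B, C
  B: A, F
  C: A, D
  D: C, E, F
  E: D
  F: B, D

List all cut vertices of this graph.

D

Removing D increases the component count from 1 to 2, so D is a cut vertex.
By contrast removing B leaves 1 component; it is not a cut vertex. No other vertex is a cut vertex either.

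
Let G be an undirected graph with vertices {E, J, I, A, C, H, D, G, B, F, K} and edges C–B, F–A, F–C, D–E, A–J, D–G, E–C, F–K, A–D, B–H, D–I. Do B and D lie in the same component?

From B we can reach A, B, C, D, E, F, G, H, I, J, K, which includes D.

Yes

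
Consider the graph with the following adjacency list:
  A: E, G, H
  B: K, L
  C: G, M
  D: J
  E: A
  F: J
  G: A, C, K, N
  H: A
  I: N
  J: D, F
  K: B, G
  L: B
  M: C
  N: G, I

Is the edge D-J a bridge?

Yes

Removing D-J leaves no path between D and J: the component count goes from 2 to 3. So it is a bridge.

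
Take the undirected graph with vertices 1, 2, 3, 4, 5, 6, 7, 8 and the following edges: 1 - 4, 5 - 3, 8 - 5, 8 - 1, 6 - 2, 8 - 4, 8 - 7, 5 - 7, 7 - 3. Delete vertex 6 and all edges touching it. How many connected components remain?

2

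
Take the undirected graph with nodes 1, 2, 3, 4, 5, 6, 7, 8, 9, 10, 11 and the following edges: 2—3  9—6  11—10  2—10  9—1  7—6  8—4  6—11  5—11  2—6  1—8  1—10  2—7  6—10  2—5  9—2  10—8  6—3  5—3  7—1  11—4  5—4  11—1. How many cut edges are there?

0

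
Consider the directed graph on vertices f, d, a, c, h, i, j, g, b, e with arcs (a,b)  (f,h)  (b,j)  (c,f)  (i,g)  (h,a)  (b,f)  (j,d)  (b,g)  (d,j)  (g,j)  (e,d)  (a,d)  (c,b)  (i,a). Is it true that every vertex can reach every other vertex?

No

There is no directed path from d to f, so the graph is not strongly connected.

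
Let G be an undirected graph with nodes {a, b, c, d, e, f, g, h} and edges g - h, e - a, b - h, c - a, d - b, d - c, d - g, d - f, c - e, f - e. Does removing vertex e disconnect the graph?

Deleting e leaves 1 component (was 1) (its neighbors a, c, f remain connected to each other), so e is not a cut vertex.

No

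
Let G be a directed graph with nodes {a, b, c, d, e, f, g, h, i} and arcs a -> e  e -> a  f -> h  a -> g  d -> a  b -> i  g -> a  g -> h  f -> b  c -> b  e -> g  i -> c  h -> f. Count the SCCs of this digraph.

{a, e, g} are all mutually reachable — one SCC of size 3.
{b, c, i} are all mutually reachable — one SCC of size 3.
{f, h} are all mutually reachable — one SCC of size 2.
{d} is an SCC by itself.
That gives 4 strongly connected components.

4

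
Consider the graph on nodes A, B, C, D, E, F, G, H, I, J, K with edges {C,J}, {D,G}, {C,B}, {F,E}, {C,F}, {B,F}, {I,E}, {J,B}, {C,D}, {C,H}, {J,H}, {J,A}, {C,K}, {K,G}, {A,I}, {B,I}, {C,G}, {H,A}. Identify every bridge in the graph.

none

The edges on the cycle C-K-G-C are not bridges since each lies on that cycle.
Every edge lies on some cycle, so there are no bridges.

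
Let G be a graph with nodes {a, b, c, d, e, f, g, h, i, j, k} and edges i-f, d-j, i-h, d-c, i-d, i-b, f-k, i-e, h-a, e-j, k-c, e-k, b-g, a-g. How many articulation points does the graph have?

1

Removing i increases the component count from 1 to 2, so i is a cut vertex.
By contrast removing h leaves 1 component; it is not a cut vertex. No other vertex is a cut vertex either.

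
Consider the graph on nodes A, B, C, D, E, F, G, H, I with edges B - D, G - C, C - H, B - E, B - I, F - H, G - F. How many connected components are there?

A is isolated — a component by itself.
Starting from C we can reach C, F, G, H. That is one component of size 4.
Starting from B we can reach B, D, E, I. That is one component of size 4.
Total: 3 components.

3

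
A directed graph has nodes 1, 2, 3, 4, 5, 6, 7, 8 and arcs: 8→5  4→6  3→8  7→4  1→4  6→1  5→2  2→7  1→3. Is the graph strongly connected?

Yes

From 5 we can reach every vertex (1, 2, 3, 4, 5, 6, 7, 8), and every vertex can reach 5 (1, 2, 3, 4, 5, 6, 7, 8). So the whole graph is one strongly connected component.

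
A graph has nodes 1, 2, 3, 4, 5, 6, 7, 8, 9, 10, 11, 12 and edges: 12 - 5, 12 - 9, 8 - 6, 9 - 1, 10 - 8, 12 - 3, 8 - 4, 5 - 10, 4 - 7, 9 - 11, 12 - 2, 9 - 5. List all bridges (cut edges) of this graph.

1-9, 10-5, 10-8, 11-9, 12-2, 12-3, 4-7, 4-8, 6-8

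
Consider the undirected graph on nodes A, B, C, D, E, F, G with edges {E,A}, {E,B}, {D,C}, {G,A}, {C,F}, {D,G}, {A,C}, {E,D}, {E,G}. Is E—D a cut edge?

After removing E—D, the path E-G-D still connects them, so the edge is not a bridge.

No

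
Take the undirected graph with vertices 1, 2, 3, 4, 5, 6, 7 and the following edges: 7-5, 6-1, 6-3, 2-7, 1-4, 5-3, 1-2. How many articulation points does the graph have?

1

Removing 1 increases the component count from 1 to 2, so 1 is a cut vertex.
By contrast removing 2 leaves 1 component; it is not a cut vertex. No other vertex is a cut vertex either.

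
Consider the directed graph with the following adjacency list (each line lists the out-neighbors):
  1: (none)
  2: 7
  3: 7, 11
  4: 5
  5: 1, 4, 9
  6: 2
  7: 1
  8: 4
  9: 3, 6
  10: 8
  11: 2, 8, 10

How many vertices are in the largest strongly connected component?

7

{3, 4, 5, 8, 9, 10, 11} are all mutually reachable — one SCC of size 7.
{2} is an SCC by itself.
{7} is an SCC by itself.
{6} is an SCC by itself.
{1} is an SCC by itself.
The largest has 7 vertices.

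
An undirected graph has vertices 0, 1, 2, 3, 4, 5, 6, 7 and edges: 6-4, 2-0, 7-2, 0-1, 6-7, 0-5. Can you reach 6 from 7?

From 7 we can reach 0, 1, 2, 4, 5, 6, 7, which includes 6.

Yes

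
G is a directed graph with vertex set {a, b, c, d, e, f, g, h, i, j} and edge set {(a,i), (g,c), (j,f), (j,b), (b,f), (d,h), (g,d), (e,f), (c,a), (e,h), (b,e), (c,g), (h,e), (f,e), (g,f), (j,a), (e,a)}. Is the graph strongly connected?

No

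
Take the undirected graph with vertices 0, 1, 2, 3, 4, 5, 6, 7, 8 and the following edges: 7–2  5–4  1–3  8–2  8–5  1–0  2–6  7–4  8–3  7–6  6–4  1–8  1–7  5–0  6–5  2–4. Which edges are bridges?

none

The edges on the cycle 1-7-4-2-8-1 are not bridges since each lies on that cycle.
Every edge lies on some cycle, so there are no bridges.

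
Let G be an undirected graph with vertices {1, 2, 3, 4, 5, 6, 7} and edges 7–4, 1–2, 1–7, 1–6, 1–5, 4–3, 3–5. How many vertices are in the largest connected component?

7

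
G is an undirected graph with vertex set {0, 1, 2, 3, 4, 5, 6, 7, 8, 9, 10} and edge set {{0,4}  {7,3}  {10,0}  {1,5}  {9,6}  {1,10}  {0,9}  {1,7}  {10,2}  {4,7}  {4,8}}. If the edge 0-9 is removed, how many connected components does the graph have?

2

Before removal there is 1 component.
0-9 is a bridge — removing it separates 0's side from 9's side.
After removal: 2 components.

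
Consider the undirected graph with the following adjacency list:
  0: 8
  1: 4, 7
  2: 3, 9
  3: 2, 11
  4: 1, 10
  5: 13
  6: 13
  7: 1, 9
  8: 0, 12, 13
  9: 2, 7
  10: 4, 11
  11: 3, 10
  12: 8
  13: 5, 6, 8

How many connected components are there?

2

Starting from 0 we can reach 0, 5, 6, 8, 12, 13. That is one component of size 6.
Starting from 1 we can reach 1, 2, 3, 4, 7, 9, 10, 11. That is one component of size 8.
Total: 2 components.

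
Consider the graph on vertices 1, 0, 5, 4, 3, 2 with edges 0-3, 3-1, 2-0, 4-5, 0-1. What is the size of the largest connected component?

4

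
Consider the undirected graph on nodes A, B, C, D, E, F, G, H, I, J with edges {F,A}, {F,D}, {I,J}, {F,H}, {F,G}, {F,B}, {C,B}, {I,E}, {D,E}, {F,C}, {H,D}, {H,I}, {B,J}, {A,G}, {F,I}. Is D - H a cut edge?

After removing D - H, the path D-F-H still connects them, so the edge is not a bridge.

No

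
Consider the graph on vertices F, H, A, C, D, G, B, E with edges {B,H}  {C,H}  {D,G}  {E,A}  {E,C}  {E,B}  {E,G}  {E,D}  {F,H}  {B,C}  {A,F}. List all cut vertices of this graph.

E

Removing E increases the component count from 1 to 2, so E is a cut vertex.
By contrast removing C leaves 1 component; it is not a cut vertex. No other vertex is a cut vertex either.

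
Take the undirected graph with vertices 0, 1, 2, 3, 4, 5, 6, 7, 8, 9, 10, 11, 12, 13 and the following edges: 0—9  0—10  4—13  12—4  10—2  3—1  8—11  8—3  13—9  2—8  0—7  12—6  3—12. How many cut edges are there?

The edges on the cycle 0-10-2-8-3-12-4-13-9-0 are not bridges since each lies on that cycle.
But removing 1—3 disconnects 1 from 3; removing 6—12 disconnects 6 from 12; removing 0—7 disconnects 0 from 7; removing 11—8 disconnects 11 from 8 — these are bridges.
That makes 4 bridges.

4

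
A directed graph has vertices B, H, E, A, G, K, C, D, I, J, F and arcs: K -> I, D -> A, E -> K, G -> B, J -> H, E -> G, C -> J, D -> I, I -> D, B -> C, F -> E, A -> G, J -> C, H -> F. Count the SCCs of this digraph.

{A, B, C, D, E, F, G, H, I, J, K} are all mutually reachable — one SCC of size 11.
That gives 1 strongly connected component.

1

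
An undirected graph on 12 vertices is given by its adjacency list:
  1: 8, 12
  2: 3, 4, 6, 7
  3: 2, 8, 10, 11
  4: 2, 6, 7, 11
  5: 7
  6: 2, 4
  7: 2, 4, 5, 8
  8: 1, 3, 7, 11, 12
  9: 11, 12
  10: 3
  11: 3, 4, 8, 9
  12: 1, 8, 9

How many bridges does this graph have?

2

The edges on the cycle 7-4-6-2-7 are not bridges since each lies on that cycle.
But removing 3-10 disconnects 3 from 10; removing 5-7 disconnects 5 from 7 — these are bridges.
That makes 2 bridges.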